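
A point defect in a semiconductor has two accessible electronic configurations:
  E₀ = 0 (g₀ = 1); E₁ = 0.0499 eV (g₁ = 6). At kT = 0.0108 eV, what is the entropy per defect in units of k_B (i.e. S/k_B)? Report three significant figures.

Eᵢ/kT = 0, 4.6204.
Z = Σ gᵢe^(−Eᵢ/kT) = 1·e^(−0) + 6·e^(−4.6204) = 1.0000 + 0.059093 = 1.0591.
⟨E⟩ = Σ EᵢPᵢ = 0.0027842 eV.
S/k_B = ln Z + ⟨E⟩/kT = ln(1.0591) + 0.0027842/0.0108 = 0.057419 + 0.25780 = 0.315.

0.315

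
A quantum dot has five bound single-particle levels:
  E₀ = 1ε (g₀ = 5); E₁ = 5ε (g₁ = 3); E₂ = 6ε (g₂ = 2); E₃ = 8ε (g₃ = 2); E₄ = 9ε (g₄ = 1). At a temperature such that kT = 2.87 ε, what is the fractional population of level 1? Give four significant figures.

Eᵢ/kT = 0.348432, 1.74216, 2.09059, 2.78746, 3.13589.
Z = Σ gᵢe^(−Eᵢ/kT) = 5·e^(−0.348432) + 3·e^(−1.74216) + 2·e^(−2.09059) + 2·e^(−2.78746) + 1·e^(−3.13589) = 3.52897 + 0.525425 + 0.247228 + 0.123155 + 0.0434611 = 4.46824.
P₁ = g₁ e^(−E₁/kT) / Z = 0.525425/4.46824 = 0.1176.

0.1176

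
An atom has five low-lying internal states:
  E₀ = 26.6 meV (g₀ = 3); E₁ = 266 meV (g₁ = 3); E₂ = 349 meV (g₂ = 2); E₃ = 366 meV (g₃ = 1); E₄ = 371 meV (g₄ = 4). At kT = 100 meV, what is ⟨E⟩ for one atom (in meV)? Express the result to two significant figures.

68 meV

Eᵢ/kT = 0.2660, 2.660, 3.490, 3.660, 3.710.
Z = Σ gᵢe^(−Eᵢ/kT) = 3·e^(−0.2660) + 3·e^(−2.660) + 2·e^(−3.490) + 1·e^(−3.660) + 4·e^(−3.710) = 2.299 + 0.2098 + 0.06100 + 0.02573 + 0.09791 = 2.693.
⟨E⟩ = Σ Eᵢ gᵢe^(−Eᵢ/kT) / Z = (26.6·2.299 + 266·0.2098 + 349·0.06100 + 366·0.02573 + 371·0.09791) / 2.693 = 68 meV.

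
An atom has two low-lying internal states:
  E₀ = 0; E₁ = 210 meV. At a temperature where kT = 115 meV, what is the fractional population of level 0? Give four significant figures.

0.8613

Eᵢ/kT = 0, 1.82609.
Z = Σ e^(−Eᵢ/kT) = e^(−0) + e^(−1.82609) = 1.00000 + 0.161042 = 1.16104.
P₀ = e^(−E₀/kT) / Z = 1.00000/1.16104 = 0.8613.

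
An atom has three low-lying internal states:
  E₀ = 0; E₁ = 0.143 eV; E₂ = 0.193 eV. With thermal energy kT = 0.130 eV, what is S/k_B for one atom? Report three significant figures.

Eᵢ/kT = 0, 1.1000, 1.4846.
Z = Σ e^(−Eᵢ/kT) = e^(−0) + e^(−1.1000) + e^(−1.4846) = 1.0000 + 0.33287 + 0.22659 = 1.5595.
⟨E⟩ = Σ EᵢPᵢ = 0.058565 eV.
S/k_B = ln Z + ⟨E⟩/kT = ln(1.5595) + 0.058565/0.130 = 0.44437 + 0.45050 = 0.895.

0.895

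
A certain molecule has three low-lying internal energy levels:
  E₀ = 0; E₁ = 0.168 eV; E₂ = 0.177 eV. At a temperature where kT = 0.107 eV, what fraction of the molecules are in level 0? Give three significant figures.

Eᵢ/kT = 0, 1.5701, 1.6542.
Z = Σ e^(−Eᵢ/kT) = e^(−0) + e^(−1.5701) + e^(−1.6542) = 1.0000 + 0.20802 + 0.19124 = 1.3993.
P₀ = e^(−E₀/kT) / Z = 1.0000/1.3993 = 0.715.

0.715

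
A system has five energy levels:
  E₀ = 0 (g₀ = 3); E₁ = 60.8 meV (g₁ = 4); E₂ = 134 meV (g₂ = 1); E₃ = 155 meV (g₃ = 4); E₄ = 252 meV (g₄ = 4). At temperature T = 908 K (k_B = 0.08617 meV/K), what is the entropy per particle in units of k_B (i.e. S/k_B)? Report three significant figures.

2.33

k_BT = 0.08617 × 908 K = 78.242 meV.
Eᵢ/kT = 0, 0.77708, 1.7126, 1.9810, 3.2208.
Z = Σ gᵢe^(−Eᵢ/kT) = 3·e^(−0) + 4·e^(−0.77708) + 1·e^(−1.7126) + 4·e^(−1.9810) + 4·e^(−3.2208) = 3.0000 + 1.8390 + 0.18040 + 0.55172 + 0.15969 = 5.7308.
⟨E⟩ = Σ EᵢPᵢ = 45.673 meV.
S/k_B = ln Z + ⟨E⟩/kT = ln(5.7308) + 45.673/78.242 = 1.7459 + 0.58374 = 2.33.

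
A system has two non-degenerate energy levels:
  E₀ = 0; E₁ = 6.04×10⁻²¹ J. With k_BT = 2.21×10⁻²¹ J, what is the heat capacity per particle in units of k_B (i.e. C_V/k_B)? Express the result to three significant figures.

Eᵢ/kT = 0, 2.7330.
Z = Σ e^(−Eᵢ/kT) = e^(−0) + e^(−2.7330) = 1.0000 + 0.065024 = 1.0650.
⟨E⟩ = 0.36877, ⟨E²⟩ = 2.2274.
C_V/k_B = (⟨E²⟩ − ⟨E⟩²)/(kT)² = (2.2274 − 0.13599)/4.8841 = 0.428.

0.428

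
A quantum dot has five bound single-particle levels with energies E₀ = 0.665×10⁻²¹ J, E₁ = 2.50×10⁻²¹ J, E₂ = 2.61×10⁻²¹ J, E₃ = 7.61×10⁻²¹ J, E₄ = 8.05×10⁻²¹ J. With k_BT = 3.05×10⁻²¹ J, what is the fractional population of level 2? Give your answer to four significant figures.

Eᵢ/kT = 0.218033, 0.819672, 0.855738, 2.49508, 2.63934.
Z = Σ e^(−Eᵢ/kT) = e^(−0.218033) + e^(−0.819672) + e^(−0.855738) + e^(−2.49508) + e^(−2.63934) = 0.804099 + 0.440576 + 0.424969 + 0.0824899 + 0.0714084 = 1.82354.
P₂ = e^(−E₂/kT) / Z = 0.424969/1.82354 = 0.2330.

0.2330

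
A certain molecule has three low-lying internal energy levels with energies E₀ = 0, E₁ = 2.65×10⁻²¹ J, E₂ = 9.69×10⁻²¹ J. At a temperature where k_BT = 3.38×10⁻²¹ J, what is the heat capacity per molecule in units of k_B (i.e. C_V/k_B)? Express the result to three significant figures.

Eᵢ/kT = 0, 0.78402, 2.8669.
Z = Σ e^(−Eᵢ/kT) = e^(−0) + e^(−0.78402) + e^(−2.8669) = 1.0000 + 0.45657 + 0.056875 = 1.5134.
⟨E⟩ = 1.1636, ⟨E²⟩ = 5.6473.
C_V/k_B = (⟨E²⟩ − ⟨E⟩²)/(kT)² = (5.6473 − 1.3540)/11.424 = 0.376.

0.376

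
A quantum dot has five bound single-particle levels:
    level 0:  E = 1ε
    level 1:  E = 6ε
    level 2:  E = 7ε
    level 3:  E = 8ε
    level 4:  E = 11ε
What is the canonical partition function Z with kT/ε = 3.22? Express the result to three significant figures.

Eᵢ/kT = 0.31056, 1.8634, 2.1739, 2.4845, 3.4161.
Z = Σ e^(−Eᵢ/kT) = e^(−0.31056) + e^(−1.8634) + e^(−2.1739) + e^(−2.4845) + e^(−3.4161) = 0.73304 + 0.15514 + 0.11373 + 0.083367 + 0.032840 = 1.1181.

Z = 1.12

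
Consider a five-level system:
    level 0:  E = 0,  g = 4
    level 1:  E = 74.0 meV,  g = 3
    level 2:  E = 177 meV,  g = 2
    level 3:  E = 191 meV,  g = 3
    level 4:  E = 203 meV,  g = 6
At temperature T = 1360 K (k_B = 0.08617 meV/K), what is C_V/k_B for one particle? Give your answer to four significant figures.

k_BT = 0.08617 × 1360 K = 117.191 meV.
Eᵢ/kT = 0, 0.631448, 1.51035, 1.62982, 1.73221.
Z = Σ gᵢe^(−Eᵢ/kT) = 4·e^(−0) + 3·e^(−0.631448) + 2·e^(−1.51035) + 3·e^(−1.62982) + 6·e^(−1.73221) = 4.00000 + 1.59546 + 0.441665 + 0.587895 + 1.06136 = 7.68638.
⟨E⟩ = 68.1703 meV, ⟨E²⟩ = 11417.4 meV².
C_V/k_B = (⟨E²⟩ − ⟨E⟩²)/(kT)² = (11417.4 − 4647.19)/13733.7 = 0.4930.

0.4930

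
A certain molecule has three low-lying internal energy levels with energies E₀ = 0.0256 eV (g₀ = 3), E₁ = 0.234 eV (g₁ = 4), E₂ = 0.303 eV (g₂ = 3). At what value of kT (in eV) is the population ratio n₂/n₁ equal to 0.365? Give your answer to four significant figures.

0.09581 eV

n₂/n₁ = (g₂/g₁) exp[−(E₂−E₁)/kT] = 0.365.
⇒ (E₂−E₁)/kT = ln((3/4)/0.365) = ln(2.05479) = 0.720174.
kT = 0.069 eV / 0.720174 = 0.09581 eV.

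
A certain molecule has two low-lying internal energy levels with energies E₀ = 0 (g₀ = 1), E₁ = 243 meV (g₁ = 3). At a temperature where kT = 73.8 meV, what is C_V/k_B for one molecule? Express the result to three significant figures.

0.978

Eᵢ/kT = 0, 3.2927.
Z = Σ gᵢe^(−Eᵢ/kT) = 1·e^(−0) + 3·e^(−3.2927) = 1.0000 + 0.11146 = 1.1115.
⟨E⟩ = 24.368 meV, ⟨E²⟩ = 5921.4 meV².
C_V/k_B = (⟨E²⟩ − ⟨E⟩²)/(kT)² = (5921.4 − 593.80)/5446.4 = 0.978.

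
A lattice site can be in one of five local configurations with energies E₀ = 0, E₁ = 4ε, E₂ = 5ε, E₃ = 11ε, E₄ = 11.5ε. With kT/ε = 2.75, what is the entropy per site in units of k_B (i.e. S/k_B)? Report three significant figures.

0.897

Eᵢ/kT = 0, 1.4545, 1.8182, 4.0000, 4.1818.
Z = Σ e^(−Eᵢ/kT) = e^(−0) + e^(−1.4545) + e^(−1.8182) + e^(−4.0000) + e^(−4.1818) = 1.0000 + 0.23352 + 0.16232 + 0.018316 + 0.015271 = 1.4294.
⟨E⟩ = Σ EᵢPᵢ = 1.4851 ε.
S/k_B = ln Z + ⟨E⟩/kT = ln(1.4294) + 1.4851/2.75 = 0.35725 + 0.54004 = 0.897.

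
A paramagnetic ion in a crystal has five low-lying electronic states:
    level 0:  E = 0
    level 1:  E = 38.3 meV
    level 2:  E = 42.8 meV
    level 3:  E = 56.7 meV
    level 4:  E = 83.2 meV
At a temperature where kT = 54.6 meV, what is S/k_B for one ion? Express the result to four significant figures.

Eᵢ/kT = 0, 0.701465, 0.783883, 1.03846, 1.52381.
Z = Σ e^(−Eᵢ/kT) = e^(−0) + e^(−0.701465) + e^(−0.783883) + e^(−1.03846) + e^(−1.52381) = 1.00000 + 0.495858 + 0.456629 + 0.353999 + 0.217880 = 2.52437.
⟨E⟩ = Σ EᵢPᵢ = 30.3975 meV.
S/k_B = ln Z + ⟨E⟩/kT = ln(2.52437) + 30.3975/54.6 = 0.925992 + 0.556731 = 1.483.

1.483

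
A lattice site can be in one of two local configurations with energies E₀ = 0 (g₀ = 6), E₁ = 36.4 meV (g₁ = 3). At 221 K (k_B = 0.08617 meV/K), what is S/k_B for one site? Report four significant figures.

1.995

k_BT = 0.08617 × 221 K = 19.0436 meV.
Eᵢ/kT = 0, 1.91140.
Z = Σ gᵢe^(−Eᵢ/kT) = 6·e^(−0) + 3·e^(−1.91140) = 6.00000 + 0.443620 = 6.44362.
⟨E⟩ = Σ EᵢPᵢ = 2.50601 meV.
S/k_B = ln Z + ⟨E⟩/kT = ln(6.44362) + 2.50601/19.0436 = 1.86309 + 0.131593 = 1.995.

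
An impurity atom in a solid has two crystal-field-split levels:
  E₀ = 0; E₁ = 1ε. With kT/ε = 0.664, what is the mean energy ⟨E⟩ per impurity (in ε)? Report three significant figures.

Eᵢ/kT = 0, 1.5060.
Z = Σ e^(−Eᵢ/kT) = e^(−0) + e^(−1.5060) = 1.0000 + 0.22180 = 1.2218.
⟨E⟩ = Σ Eᵢ e^(−Eᵢ/kT) / Z = (0·1.0000 + 1·0.22180) / 1.2218 = 0.182 ε.

0.182 ε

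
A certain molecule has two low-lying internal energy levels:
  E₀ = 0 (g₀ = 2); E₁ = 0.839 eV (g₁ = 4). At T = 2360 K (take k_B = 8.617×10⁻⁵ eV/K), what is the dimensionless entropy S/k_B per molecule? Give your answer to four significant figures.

0.8541

k_BT = 8.617×10⁻⁵ × 2360 K = 0.203361 eV.
Eᵢ/kT = 0, 4.12567.
Z = Σ gᵢe^(−Eᵢ/kT) = 2·e^(−0) + 4·e^(−4.12567) = 2.00000 + 0.0646107 = 2.06461.
⟨E⟩ = Σ EᵢPᵢ = 0.0262560 eV.
S/k_B = ln Z + ⟨E⟩/kT = ln(2.06461) + 0.0262560/0.203361 = 0.724941 + 0.129110 = 0.8541.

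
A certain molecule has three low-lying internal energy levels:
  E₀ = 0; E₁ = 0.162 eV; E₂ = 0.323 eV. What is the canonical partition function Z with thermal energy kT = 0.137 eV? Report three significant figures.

Z = 1.40

Eᵢ/kT = 0, 1.1825, 2.3577.
Z = Σ e^(−Eᵢ/kT) = e^(−0) + e^(−1.1825) + e^(−2.3577) = 1.0000 + 0.30651 + 0.094638 = 1.4011.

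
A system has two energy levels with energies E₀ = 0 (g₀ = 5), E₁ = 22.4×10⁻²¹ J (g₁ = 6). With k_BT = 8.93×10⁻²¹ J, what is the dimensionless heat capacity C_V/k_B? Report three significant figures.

0.510

Eᵢ/kT = 0, 2.5084.
Z = Σ gᵢe^(−Eᵢ/kT) = 5·e^(−0) + 6·e^(−2.5084) = 5.0000 + 0.48839 = 5.4884.
⟨E⟩ = 1.9933, ⟨E²⟩ = 44.650.
C_V/k_B = (⟨E²⟩ − ⟨E⟩²)/(kT)² = (44.650 − 3.9732)/79.745 = 0.510.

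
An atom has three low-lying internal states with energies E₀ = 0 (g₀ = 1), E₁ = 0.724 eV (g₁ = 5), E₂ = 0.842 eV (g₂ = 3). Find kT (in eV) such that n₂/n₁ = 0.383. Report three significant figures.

0.263 eV

n₂/n₁ = (g₂/g₁) exp[−(E₂−E₁)/kT] = 0.383.
⇒ (E₂−E₁)/kT = ln((3/5)/0.383) = ln(1.5666) = 0.44891.
kT = 0.118 eV / 0.44891 = 0.263 eV.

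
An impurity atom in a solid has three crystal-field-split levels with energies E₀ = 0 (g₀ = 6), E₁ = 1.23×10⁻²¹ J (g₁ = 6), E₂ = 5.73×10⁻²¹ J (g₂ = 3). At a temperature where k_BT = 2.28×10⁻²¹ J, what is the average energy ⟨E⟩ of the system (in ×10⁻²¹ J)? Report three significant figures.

Eᵢ/kT = 0, 0.53947, 2.5132.
Z = Σ gᵢe^(−Eᵢ/kT) = 6·e^(−0) + 6·e^(−0.53947) + 3·e^(−2.5132) = 6.0000 + 3.4983 + 0.24303 = 9.7413.
⟨E⟩ = Σ Eᵢ gᵢe^(−Eᵢ/kT) / Z = (0·6.0000 + 1.23·3.4983 + 5.73·0.24303) / 9.7413 = 0.585 ×10⁻²¹ J.

0.585 ×10⁻²¹ J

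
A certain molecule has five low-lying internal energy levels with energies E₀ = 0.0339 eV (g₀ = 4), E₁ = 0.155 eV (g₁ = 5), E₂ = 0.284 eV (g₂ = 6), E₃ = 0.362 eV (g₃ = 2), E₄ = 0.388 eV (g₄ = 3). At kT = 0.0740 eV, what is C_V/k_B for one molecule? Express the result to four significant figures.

0.9140

Eᵢ/kT = 0.458108, 2.09459, 3.83784, 4.89189, 5.24324.
Z = Σ gᵢe^(−Eᵢ/kT) = 4·e^(−0.458108) + 5·e^(−2.09459) + 6·e^(−3.83784) + 2·e^(−4.89189) + 3·e^(−5.24324) = 2.52992 + 0.615604 + 0.129240 + 0.0150144 + 0.0158493 = 3.30563.
⟨E⟩ = 0.0694185 eV, ⟨E²⟩ = 0.00982410 eV².
C_V/k_B = (⟨E²⟩ − ⟨E⟩²)/(kT)² = (0.00982410 − 0.00481893)/0.00547600 = 0.9140.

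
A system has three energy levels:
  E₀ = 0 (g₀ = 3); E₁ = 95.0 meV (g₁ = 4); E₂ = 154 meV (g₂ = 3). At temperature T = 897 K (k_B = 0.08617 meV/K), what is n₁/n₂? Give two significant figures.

2.9

k_BT = 0.08617 × 897 K = 77.29 meV.
n₁/n₂ = (g₁/g₂) exp[−(E₁−E₂)/kT] = (4/3) × exp(−(-59.0 meV)/(77.29 meV)) = (4/3) × exp(0.7634) = 2.9.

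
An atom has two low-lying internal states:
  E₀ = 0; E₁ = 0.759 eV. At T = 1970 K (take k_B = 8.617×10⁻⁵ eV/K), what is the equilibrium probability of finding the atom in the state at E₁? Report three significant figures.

0.0113

k_BT = 8.617×10⁻⁵ × 1970 K = 0.16975 eV.
Eᵢ/kT = 0, 4.4713.
Z = Σ e^(−Eᵢ/kT) = e^(−0) + e^(−4.4713) = 1.0000 + 0.011432 = 1.0114.
P₁ = e^(−E₁/kT) / Z = 0.011432/1.0114 = 0.0113.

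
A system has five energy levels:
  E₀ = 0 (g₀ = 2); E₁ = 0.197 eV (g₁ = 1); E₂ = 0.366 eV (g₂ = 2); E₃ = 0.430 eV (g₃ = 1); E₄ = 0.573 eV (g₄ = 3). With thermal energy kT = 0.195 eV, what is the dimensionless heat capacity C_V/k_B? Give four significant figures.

0.8263

Eᵢ/kT = 0, 1.01026, 1.87692, 2.20513, 2.93846.
Z = Σ gᵢe^(−Eᵢ/kT) = 2·e^(−0) + 1·e^(−1.01026) + 2·e^(−1.87692) + 1·e^(−2.20513) + 3·e^(−2.93846) = 2.00000 + 0.364124 + 0.306122 + 0.110236 + 0.158842 = 2.93932.
⟨E⟩ = 0.109614 eV, ⟨E²⟩ = 0.0434363 eV².
C_V/k_B = (⟨E²⟩ − ⟨E⟩²)/(kT)² = (0.0434363 − 0.0120152)/0.0380250 = 0.8263.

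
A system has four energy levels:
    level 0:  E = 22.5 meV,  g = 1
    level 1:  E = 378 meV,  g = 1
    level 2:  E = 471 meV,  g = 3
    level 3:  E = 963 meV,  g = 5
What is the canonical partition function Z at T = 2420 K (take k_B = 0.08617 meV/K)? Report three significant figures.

Z = 1.42

k_BT = 0.08617 × 2420 K = 208.53 meV.
Eᵢ/kT = 0.10790, 1.8127, 2.2587, 4.6180.
Z = Σ gᵢe^(−Eᵢ/kT) = 1·e^(−0.10790) + 1·e^(−1.8127) + 3·e^(−2.2587) + 5·e^(−4.6180) = 0.89772 + 0.16321 + 0.31346 + 0.049363 = 1.4238.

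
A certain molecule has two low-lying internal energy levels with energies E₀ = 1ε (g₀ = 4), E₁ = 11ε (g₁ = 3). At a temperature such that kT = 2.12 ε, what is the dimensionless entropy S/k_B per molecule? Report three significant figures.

Eᵢ/kT = 0.47170, 5.1887.
Z = Σ gᵢe^(−Eᵢ/kT) = 4·e^(−0.47170) + 3·e^(−5.1887) = 2.4958 + 0.016738 = 2.5125.
⟨E⟩ = Σ EᵢPᵢ = 1.0666 ε.
S/k_B = ln Z + ⟨E⟩/kT = ln(2.5125) + 1.0666/2.12 = 0.92128 + 0.50311 = 1.42.

1.42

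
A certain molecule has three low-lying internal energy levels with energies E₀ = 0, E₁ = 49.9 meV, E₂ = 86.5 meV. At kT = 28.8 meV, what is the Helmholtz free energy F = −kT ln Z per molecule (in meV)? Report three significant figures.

-5.88 meV

Eᵢ/kT = 0, 1.7326, 3.0035.
Z = Σ e^(−Eᵢ/kT) = e^(−0) + e^(−1.7326) + e^(−3.0035) = 1.0000 + 0.17682 + 0.049613 = 1.2264.
F = −kT ln Z = −28.8 × ln(1.2264) = −28.8 × 0.20408 = -5.88 meV.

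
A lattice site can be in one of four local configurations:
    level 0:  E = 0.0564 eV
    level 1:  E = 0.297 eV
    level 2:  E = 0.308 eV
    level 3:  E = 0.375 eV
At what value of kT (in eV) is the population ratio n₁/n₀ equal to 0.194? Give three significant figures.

0.147 eV

n₁/n₀ = exp[−(E₁−E₀)/kT] = 0.194.
⇒ (E₁−E₀)/kT = ln(1/0.194) = ln(5.1546) = 1.6399.
kT = 0.2406 eV / 1.6399 = 0.147 eV.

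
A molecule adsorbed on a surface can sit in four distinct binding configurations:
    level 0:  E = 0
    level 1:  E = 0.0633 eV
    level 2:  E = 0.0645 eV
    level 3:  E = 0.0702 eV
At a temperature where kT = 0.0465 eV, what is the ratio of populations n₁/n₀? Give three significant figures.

0.256

n₁/n₀ = exp[−(E₁−E₀)/kT] = exp(−(0.0633 eV)/(0.0465 eV)) = exp(-1.3613) = 0.256.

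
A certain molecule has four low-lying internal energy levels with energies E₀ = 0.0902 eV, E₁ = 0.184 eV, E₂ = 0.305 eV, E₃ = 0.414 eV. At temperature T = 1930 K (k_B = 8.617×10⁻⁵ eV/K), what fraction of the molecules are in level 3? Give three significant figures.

0.0718

k_BT = 8.617×10⁻⁵ × 1930 K = 0.16631 eV.
Eᵢ/kT = 0.54236, 1.1064, 1.8339, 2.4893.
Z = Σ e^(−Eᵢ/kT) = e^(−0.54236) + e^(−1.1064) + e^(−1.8339) + e^(−2.4893) = 0.58137 + 0.33075 + 0.15979 + 0.082968 = 1.1549.
P₃ = e^(−E₃/kT) / Z = 0.082968/1.1549 = 0.0718.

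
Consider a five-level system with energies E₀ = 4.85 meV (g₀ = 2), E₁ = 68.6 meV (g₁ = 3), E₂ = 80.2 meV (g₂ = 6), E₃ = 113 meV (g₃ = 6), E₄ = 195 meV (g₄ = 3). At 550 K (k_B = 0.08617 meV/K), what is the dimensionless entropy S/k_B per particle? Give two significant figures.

k_BT = 0.08617 × 550 K = 47.39 meV.
Eᵢ/kT = 0.1023, 1.448, 1.692, 2.384, 4.115.
Z = Σ gᵢe^(−Eᵢ/kT) = 2·e^(−0.1023) + 3·e^(−1.448) + 6·e^(−1.692) + 6·e^(−2.384) + 3·e^(−4.115) = 1.806 + 0.7051 + 1.105 + 0.5531 + 0.04898 = 4.218.
⟨E⟩ = Σ EᵢPᵢ = 51.64 meV.
S/k_B = ln Z + ⟨E⟩/kT = ln(4.218) + 51.64/47.39 = 1.439 + 1.090 = 2.5.

2.5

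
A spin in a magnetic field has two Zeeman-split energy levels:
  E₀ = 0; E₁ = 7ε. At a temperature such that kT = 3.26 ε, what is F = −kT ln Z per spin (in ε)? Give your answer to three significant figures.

Eᵢ/kT = 0, 2.1472.
Z = Σ e^(−Eᵢ/kT) = e^(−0) + e^(−2.1472) = 1.0000 + 0.11681 = 1.1168.
F = −kT ln Z = −3.26 × ln(1.1168) = −3.26 × 0.11047 = -0.360 ε.

-0.360 ε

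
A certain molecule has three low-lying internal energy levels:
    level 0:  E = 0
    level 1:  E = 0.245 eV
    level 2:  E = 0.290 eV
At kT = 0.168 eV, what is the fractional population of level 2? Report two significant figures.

0.13

Eᵢ/kT = 0, 1.458, 1.726.
Z = Σ e^(−Eᵢ/kT) = e^(−0) + e^(−1.458) + e^(−1.726) = 1.000 + 0.2327 + 0.1780 = 1.411.
P₂ = e^(−E₂/kT) / Z = 0.1780/1.411 = 0.13.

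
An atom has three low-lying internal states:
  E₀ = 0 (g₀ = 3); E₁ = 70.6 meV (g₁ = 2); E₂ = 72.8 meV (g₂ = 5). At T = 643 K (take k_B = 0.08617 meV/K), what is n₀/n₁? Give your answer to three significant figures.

5.36

k_BT = 0.08617 × 643 K = 55.407 meV.
n₀/n₁ = (g₀/g₁) exp[−(E₀−E₁)/kT] = (3/2) × exp(−(-70.6 meV)/(55.407 meV)) = (3/2) × exp(1.2742) = 5.36.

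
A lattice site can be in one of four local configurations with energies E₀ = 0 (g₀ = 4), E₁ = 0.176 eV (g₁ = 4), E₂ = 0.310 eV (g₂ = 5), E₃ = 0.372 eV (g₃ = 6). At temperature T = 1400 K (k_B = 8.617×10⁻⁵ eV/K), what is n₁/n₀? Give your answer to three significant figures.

0.232

k_BT = 8.617×10⁻⁵ × 1400 K = 0.12064 eV.
n₁/n₀ = (g₁/g₀) exp[−(E₁−E₀)/kT] = (4/4) × exp(−(0.176 eV)/(0.12064 eV)) = (4/4) × exp(-1.4589) = 0.232.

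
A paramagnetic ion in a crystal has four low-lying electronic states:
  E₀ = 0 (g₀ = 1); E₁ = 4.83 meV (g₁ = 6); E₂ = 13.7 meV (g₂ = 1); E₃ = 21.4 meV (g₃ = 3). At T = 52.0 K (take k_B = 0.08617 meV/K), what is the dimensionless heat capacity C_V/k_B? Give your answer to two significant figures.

0.46

k_BT = 0.08617 × 52.0 K = 4.481 meV.
Eᵢ/kT = 0, 1.078, 3.057, 4.776.
Z = Σ gᵢe^(−Eᵢ/kT) = 1·e^(−0) + 6·e^(−1.078) + 1·e^(−3.057) + 3·e^(−4.776) = 1.000 + 2.042 + 0.04703 + 0.02529 = 3.114.
⟨E⟩ = 3.548 meV, ⟨E²⟩ = 21.85 meV².
C_V/k_B = (⟨E²⟩ − ⟨E⟩²)/(kT)² = (21.85 − 12.59)/20.08 = 0.46.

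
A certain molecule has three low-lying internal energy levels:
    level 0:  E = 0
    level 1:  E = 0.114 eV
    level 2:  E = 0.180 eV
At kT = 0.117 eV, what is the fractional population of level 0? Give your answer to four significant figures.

Eᵢ/kT = 0, 0.974359, 1.53846.
Z = Σ e^(−Eᵢ/kT) = e^(−0) + e^(−0.974359) + e^(−1.53846) = 1.00000 + 0.377434 + 0.214712 = 1.59215.
P₀ = e^(−E₀/kT) / Z = 1.00000/1.59215 = 0.6281.

0.6281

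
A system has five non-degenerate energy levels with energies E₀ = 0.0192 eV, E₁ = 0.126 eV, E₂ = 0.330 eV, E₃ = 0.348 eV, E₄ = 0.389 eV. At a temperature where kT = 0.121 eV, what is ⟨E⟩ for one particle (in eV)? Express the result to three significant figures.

0.0860 eV

Eᵢ/kT = 0.15868, 1.0413, 2.7273, 2.8760, 3.2149.
Z = Σ e^(−Eᵢ/kT) = e^(−0.15868) + e^(−1.0413) + e^(−2.7273) + e^(−2.8760) + e^(−3.2149) = 0.85327 + 0.35300 + 0.065396 + 0.056360 + 0.040159 = 1.3682.
⟨E⟩ = Σ Eᵢ e^(−Eᵢ/kT) / Z = (0.0192·0.85327 + 0.126·0.35300 + 0.330·0.065396 + 0.348·0.056360 + 0.389·0.040159) / 1.3682 = 0.0860 eV.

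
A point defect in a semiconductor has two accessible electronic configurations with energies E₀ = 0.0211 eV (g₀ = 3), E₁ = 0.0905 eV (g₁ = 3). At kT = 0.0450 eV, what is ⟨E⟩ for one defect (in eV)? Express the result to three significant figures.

Eᵢ/kT = 0.46889, 2.0111.
Z = Σ gᵢe^(−Eᵢ/kT) = 3·e^(−0.46889) + 3·e^(−2.0111) = 1.8771 + 0.40152 = 2.2786.
⟨E⟩ = Σ Eᵢ gᵢe^(−Eᵢ/kT) / Z = (0.0211·1.8771 + 0.0905·0.40152) / 2.2786 = 0.0333 eV.

0.0333 eV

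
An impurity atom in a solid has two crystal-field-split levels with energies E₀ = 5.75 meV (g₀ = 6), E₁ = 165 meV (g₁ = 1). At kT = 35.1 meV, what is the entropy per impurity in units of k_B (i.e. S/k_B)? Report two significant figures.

Eᵢ/kT = 0.1638, 4.701.
Z = Σ gᵢe^(−Eᵢ/kT) = 6·e^(−0.1638) + 1·e^(−4.701) = 5.093 + 0.009086 = 5.102.
⟨E⟩ = Σ EᵢPᵢ = 6.034 meV.
S/k_B = ln Z + ⟨E⟩/kT = ln(5.102) + 6.034/35.1 = 1.630 + 0.1719 = 1.8.

1.8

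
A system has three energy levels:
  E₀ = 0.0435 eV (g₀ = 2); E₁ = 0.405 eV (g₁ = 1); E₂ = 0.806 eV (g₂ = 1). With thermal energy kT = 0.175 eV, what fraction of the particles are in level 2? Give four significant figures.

Eᵢ/kT = 0.248571, 2.31429, 4.60571.
Z = Σ gᵢe^(−Eᵢ/kT) = 2·e^(−0.248571) + 1·e^(−2.31429) + 1·e^(−4.60571) = 1.55983 + 0.0988363 + 0.00999460 = 1.66866.
P₂ = g₂ e^(−E₂/kT) / Z = 0.00999460/1.66866 = 0.005990.

0.005990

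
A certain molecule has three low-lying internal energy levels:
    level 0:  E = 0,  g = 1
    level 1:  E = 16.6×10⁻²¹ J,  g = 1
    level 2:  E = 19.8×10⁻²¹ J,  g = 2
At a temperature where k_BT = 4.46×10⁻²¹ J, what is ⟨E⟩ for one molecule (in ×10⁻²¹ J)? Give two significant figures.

Eᵢ/kT = 0, 3.722, 4.439.
Z = Σ gᵢe^(−Eᵢ/kT) = 1·e^(−0) + 1·e^(−3.722) + 2·e^(−4.439) = 1.000 + 0.02419 + 0.02362 = 1.048.
⟨E⟩ = Σ Eᵢ gᵢe^(−Eᵢ/kT) / Z = (0·1.000 + 16.6·0.02419 + 19.8·0.02362) / 1.048 = 0.83 ×10⁻²¹ J.

0.83 ×10⁻²¹ J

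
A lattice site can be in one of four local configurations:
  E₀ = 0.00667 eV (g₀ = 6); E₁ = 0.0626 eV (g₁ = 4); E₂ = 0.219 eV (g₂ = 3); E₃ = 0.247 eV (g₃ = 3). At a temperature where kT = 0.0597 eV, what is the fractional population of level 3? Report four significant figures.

0.006949

Eᵢ/kT = 0.111725, 1.04858, 3.66834, 4.13735.
Z = Σ gᵢe^(−Eᵢ/kT) = 6·e^(−0.111725) + 4·e^(−1.04858) + 3·e^(−3.66834) + 3·e^(−4.13735) = 5.36574 + 1.40174 + 0.0765564 + 0.0478953 = 6.89193.
P₃ = g₃ e^(−E₃/kT) / Z = 0.0478953/6.89193 = 0.006949.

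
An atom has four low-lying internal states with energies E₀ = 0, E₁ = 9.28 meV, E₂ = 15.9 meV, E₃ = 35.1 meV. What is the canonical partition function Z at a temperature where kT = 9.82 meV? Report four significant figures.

Z = 1.615

Eᵢ/kT = 0, 0.945010, 1.61914, 3.57434.
Z = Σ e^(−Eᵢ/kT) = e^(−0) + e^(−0.945010) + e^(−1.61914) + e^(−3.57434) = 1.00000 + 0.388676 + 0.198069 + 0.0280339 = 1.61478.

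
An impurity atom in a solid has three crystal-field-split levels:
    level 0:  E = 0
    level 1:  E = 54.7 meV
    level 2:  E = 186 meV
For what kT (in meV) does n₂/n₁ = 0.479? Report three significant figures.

178 meV

n₂/n₁ = exp[−(E₂−E₁)/kT] = 0.479.
⇒ (E₂−E₁)/kT = ln(1/0.479) = ln(2.0877) = 0.73606.
kT = 131.3 meV / 0.73606 = 178 meV.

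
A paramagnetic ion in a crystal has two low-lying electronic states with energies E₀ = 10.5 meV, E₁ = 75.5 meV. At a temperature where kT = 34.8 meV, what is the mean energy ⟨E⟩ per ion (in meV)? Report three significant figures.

19.2 meV

Eᵢ/kT = 0.30172, 2.1695.
Z = Σ e^(−Eᵢ/kT) = e^(−0.30172) + e^(−2.1695) = 0.73955 + 0.11423 = 0.85378.
⟨E⟩ = Σ Eᵢ e^(−Eᵢ/kT) / Z = (10.5·0.73955 + 75.5·0.11423) / 0.85378 = 19.2 meV.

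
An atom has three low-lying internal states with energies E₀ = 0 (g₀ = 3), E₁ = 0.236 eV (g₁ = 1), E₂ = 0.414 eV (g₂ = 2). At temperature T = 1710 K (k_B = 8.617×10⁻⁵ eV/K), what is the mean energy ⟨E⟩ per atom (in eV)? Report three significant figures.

0.0293 eV

k_BT = 8.617×10⁻⁵ × 1710 K = 0.14735 eV.
Eᵢ/kT = 0, 1.6016, 2.8096.
Z = Σ gᵢe^(−Eᵢ/kT) = 3·e^(−0) + 1·e^(−1.6016) + 2·e^(−2.8096) = 3.0000 + 0.20157 + 0.12046 = 3.3220.
⟨E⟩ = Σ Eᵢ gᵢe^(−Eᵢ/kT) / Z = (0·3.0000 + 0.236·0.20157 + 0.414·0.12046) / 3.3220 = 0.0293 eV.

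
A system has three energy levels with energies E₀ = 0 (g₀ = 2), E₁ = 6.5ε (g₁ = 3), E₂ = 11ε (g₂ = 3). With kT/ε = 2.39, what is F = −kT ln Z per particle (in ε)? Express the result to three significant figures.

Eᵢ/kT = 0, 2.7197, 4.6025.
Z = Σ gᵢe^(−Eᵢ/kT) = 2·e^(−0) + 3·e^(−2.7197) + 3·e^(−4.6025) = 2.0000 + 0.19768 + 0.030080 = 2.2278.
F = −kT ln Z = −2.39 × ln(2.2278) = −2.39 × 0.80101 = -1.91 ε.

-1.91 ε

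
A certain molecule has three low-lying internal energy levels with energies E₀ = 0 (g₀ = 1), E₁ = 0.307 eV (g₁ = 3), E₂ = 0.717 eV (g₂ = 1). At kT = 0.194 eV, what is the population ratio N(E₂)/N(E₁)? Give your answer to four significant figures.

0.04028

n₂/n₁ = (g₂/g₁) exp[−(E₂−E₁)/kT] = (1/3) × exp(−(0.410 eV)/(0.194 eV)) = (1/3) × exp(-2.11340) = 0.04028.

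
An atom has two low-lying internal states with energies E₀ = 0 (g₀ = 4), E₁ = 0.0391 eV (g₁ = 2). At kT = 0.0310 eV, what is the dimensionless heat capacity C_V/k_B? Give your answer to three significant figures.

0.173

Eᵢ/kT = 0, 1.2613.
Z = Σ gᵢe^(−Eᵢ/kT) = 4·e^(−0) + 2·e^(−1.2613) = 4.0000 + 0.56657 = 4.5666.
⟨E⟩ = 0.0048511 eV, ⟨E²⟩ = 0.00018968 eV².
C_V/k_B = (⟨E²⟩ − ⟨E⟩²)/(kT)² = (0.00018968 − 0.000023533)/0.00096100 = 0.173.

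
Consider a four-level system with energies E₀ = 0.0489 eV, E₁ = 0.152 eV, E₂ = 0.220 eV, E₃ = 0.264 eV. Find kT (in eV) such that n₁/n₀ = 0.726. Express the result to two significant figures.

n₁/n₀ = exp[−(E₁−E₀)/kT] = 0.726.
⇒ (E₁−E₀)/kT = ln(1/0.726) = ln(1.377) = 0.3199.
kT = 0.1031 eV / 0.3199 = 0.32 eV.

0.32 eV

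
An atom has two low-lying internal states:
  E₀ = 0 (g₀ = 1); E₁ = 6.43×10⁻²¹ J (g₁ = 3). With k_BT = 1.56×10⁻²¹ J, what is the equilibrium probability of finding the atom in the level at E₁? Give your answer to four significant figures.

0.04639

Eᵢ/kT = 0, 4.12179.
Z = Σ gᵢe^(−Eᵢ/kT) = 1·e^(−0) + 3·e^(−4.12179) = 1.00000 + 0.0486464 = 1.04865.
P₁ = g₁ e^(−E₁/kT) / Z = 0.0486464/1.04865 = 0.04639.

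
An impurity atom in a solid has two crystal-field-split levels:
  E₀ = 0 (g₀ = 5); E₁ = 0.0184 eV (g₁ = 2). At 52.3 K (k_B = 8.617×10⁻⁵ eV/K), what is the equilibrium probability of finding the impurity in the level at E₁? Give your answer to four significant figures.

0.006699

k_BT = 8.617×10⁻⁵ × 52.3 K = 0.00450669 eV.
Eᵢ/kT = 0, 4.08282.
Z = Σ gᵢe^(−Eᵢ/kT) = 5·e^(−0) + 2·e^(−4.08282) = 5.00000 + 0.0337197 = 5.03372.
P₁ = g₁ e^(−E₁/kT) / Z = 0.0337197/5.03372 = 0.006699.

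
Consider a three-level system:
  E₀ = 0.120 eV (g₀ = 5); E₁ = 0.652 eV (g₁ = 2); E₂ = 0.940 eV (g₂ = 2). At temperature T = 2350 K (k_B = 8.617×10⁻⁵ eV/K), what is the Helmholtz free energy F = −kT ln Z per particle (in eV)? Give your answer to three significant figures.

-0.213 eV

k_BT = 8.617×10⁻⁵ × 2350 K = 0.20250 eV.
Eᵢ/kT = 0.59259, 3.2198, 4.6420.
Z = Σ gᵢe^(−Eᵢ/kT) = 5·e^(−0.59259) + 2·e^(−3.2198) + 2·e^(−4.6420) = 2.7645 + 0.079926 + 0.019277 = 2.8637.
F = −kT ln Z = −0.20250 × ln(2.8637) = −0.20250 × 1.0521 = -0.213 eV.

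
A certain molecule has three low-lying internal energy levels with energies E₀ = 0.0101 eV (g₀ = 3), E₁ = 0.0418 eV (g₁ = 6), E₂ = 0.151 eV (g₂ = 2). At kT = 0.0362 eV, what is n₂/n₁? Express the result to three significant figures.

0.0163

n₂/n₁ = (g₂/g₁) exp[−(E₂−E₁)/kT] = (2/6) × exp(−(0.1092 eV)/(0.0362 eV)) = (2/6) × exp(-3.0166) = 0.0163.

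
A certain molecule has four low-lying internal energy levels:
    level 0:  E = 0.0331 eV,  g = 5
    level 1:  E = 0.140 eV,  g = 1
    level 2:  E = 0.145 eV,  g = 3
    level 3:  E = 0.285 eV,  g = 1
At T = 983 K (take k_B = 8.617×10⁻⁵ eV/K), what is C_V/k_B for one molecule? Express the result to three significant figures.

k_BT = 8.617×10⁻⁵ × 983 K = 0.084705 eV.
Eᵢ/kT = 0.39077, 1.6528, 1.7118, 3.3646.
Z = Σ gᵢe^(−Eᵢ/kT) = 5·e^(−0.39077) + 1·e^(−1.6528) + 3·e^(−1.7118) + 1·e^(−3.3646) = 3.3827 + 0.19151 + 0.54162 + 0.034576 = 4.1504.
⟨E⟩ = 0.054734 eV, ⟨E²⟩ = 0.0052177 eV².
C_V/k_B = (⟨E²⟩ − ⟨E⟩²)/(kT)² = (0.0052177 − 0.0029958)/0.0071749 = 0.310.

0.310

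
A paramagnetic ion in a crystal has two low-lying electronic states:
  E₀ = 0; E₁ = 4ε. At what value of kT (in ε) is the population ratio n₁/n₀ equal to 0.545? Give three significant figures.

6.59 ε

n₁/n₀ = exp[−(E₁−E₀)/kT] = 0.545.
⇒ (E₁−E₀)/kT = ln(1/0.545) = ln(1.8349) = 0.60699.
kT = 4ε / 0.60699 = 6.59 ε.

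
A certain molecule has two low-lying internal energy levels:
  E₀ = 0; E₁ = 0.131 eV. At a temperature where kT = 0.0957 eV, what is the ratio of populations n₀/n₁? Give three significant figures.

n₀/n₁ = exp[−(E₀−E₁)/kT] = exp(−(-0.131 eV)/(0.0957 eV)) = exp(1.3689) = 3.93.

3.93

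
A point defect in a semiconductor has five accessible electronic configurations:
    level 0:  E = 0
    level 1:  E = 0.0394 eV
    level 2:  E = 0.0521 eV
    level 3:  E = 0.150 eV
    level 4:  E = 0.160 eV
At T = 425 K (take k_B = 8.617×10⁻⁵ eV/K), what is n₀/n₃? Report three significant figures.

60.1

k_BT = 8.617×10⁻⁵ × 425 K = 0.036622 eV.
n₀/n₃ = exp[−(E₀−E₃)/kT] = exp(−(-0.150 eV)/(0.036622 eV)) = exp(4.0959) = 60.1.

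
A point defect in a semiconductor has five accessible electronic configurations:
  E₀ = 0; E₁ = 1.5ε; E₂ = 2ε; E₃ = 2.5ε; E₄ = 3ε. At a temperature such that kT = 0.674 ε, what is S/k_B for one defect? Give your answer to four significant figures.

0.6268

Eᵢ/kT = 0, 2.22552, 2.96736, 3.70920, 4.45104.
Z = Σ e^(−Eᵢ/kT) = e^(−0) + e^(−2.22552) + e^(−2.96736) + e^(−3.70920) + e^(−4.45104) = 1.00000 + 0.108011 + 0.0514389 + 0.0244971 + 0.0116664 = 1.19561.
⟨E⟩ = Σ EᵢPᵢ = 0.302052 ε.
S/k_B = ln Z + ⟨E⟩/kT = ln(1.19561) + 0.302052/0.674 = 0.178657 + 0.448148 = 0.6268.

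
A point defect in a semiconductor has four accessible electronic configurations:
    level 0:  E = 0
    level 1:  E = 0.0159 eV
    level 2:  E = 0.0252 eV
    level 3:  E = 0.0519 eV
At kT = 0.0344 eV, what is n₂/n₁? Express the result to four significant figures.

0.7631

n₂/n₁ = exp[−(E₂−E₁)/kT] = exp(−(0.0093 eV)/(0.0344 eV)) = exp(-0.270349) = 0.7631.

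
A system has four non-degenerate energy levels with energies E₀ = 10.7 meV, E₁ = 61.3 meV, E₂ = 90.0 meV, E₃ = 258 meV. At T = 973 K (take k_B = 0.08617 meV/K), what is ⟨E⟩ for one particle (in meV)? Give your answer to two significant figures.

47 meV

k_BT = 0.08617 × 973 K = 83.84 meV.
Eᵢ/kT = 0.1276, 0.7312, 1.073, 3.077.
Z = Σ e^(−Eᵢ/kT) = e^(−0.1276) + e^(−0.7312) + e^(−1.073) + e^(−3.077) = 0.8802 + 0.4813 + 0.3420 + 0.04610 = 1.750.
⟨E⟩ = Σ Eᵢ e^(−Eᵢ/kT) / Z = (10.7·0.8802 + 61.3·0.4813 + 90.0·0.3420 + 258·0.04610) / 1.750 = 47 meV.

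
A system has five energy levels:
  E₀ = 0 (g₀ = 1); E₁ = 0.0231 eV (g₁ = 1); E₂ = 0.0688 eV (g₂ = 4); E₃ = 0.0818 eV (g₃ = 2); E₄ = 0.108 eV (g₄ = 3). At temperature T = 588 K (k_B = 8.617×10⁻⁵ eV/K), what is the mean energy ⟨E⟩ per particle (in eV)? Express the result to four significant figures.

0.04578 eV

k_BT = 8.617×10⁻⁵ × 588 K = 0.0506680 eV.
Eᵢ/kT = 0, 0.455909, 1.35786, 1.61443, 2.13152.
Z = Σ gᵢe^(−Eᵢ/kT) = 1·e^(−0) + 1·e^(−0.455909) + 4·e^(−1.35786) + 2·e^(−1.61443) + 3·e^(−2.13152) = 1.00000 + 0.633872 + 1.02884 + 0.398008 + 0.355970 = 3.41669.
⟨E⟩ = Σ Eᵢ gᵢe^(−Eᵢ/kT) / Z = (0·1.00000 + 0.0231·0.633872 + 0.0688·1.02884 + 0.0818·0.398008 + 0.108·0.355970) / 3.41669 = 0.04578 eV.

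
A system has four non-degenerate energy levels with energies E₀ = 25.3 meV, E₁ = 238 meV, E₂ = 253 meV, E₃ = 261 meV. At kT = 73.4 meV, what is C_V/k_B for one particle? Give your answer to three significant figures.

Eᵢ/kT = 0.34469, 3.2425, 3.4469, 3.5559.
Z = Σ e^(−Eᵢ/kT) = e^(−0.34469) + e^(−3.2425) + e^(−3.4469) + e^(−3.5559) = 0.70844 + 0.039066 + 0.031844 + 0.028556 = 0.80791.
⟨E⟩ = 52.891 meV, ⟨E²⟩ = 8231.0 meV².
C_V/k_B = (⟨E²⟩ − ⟨E⟩²)/(kT)² = (8231.0 − 2797.5)/5387.6 = 1.01.

1.01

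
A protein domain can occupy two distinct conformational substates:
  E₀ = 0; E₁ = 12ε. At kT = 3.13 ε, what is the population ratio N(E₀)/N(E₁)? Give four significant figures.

n₀/n₁ = exp[−(E₀−E₁)/kT] = exp(−(-12ε)/(3.13ε)) = exp(3.83387) = 46.24.

46.24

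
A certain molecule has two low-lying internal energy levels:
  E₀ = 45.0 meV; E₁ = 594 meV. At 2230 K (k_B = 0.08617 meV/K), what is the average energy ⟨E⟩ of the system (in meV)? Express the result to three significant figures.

k_BT = 0.08617 × 2230 K = 192.16 meV.
Eᵢ/kT = 0.23418, 3.0912.
Z = Σ e^(−Eᵢ/kT) = e^(−0.23418) + e^(−3.0912) = 0.79122 + 0.045447 = 0.83667.
⟨E⟩ = Σ Eᵢ e^(−Eᵢ/kT) / Z = (45.0·0.79122 + 594·0.045447) / 0.83667 = 74.8 meV.

74.8 meV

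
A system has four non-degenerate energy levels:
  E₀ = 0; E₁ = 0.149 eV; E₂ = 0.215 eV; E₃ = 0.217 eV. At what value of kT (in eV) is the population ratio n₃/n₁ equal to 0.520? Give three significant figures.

n₃/n₁ = exp[−(E₃−E₁)/kT] = 0.520.
⇒ (E₃−E₁)/kT = ln(1/0.520) = ln(1.9231) = 0.65394.
kT = 0.068 eV / 0.65394 = 0.104 eV.

0.104 eV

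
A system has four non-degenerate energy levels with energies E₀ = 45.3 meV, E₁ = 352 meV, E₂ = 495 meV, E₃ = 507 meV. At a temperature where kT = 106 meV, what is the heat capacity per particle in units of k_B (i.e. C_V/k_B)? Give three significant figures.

Eᵢ/kT = 0.42736, 3.3208, 4.6698, 4.7830.
Z = Σ e^(−Eᵢ/kT) = e^(−0.42736) + e^(−3.3208) + e^(−4.6698) + e^(−4.7830) = 0.65223 + 0.036124 + 0.0093741 + 0.0083708 = 0.70610.
⟨E⟩ = 72.434 meV, ⟨E²⟩ = 14535 meV².
C_V/k_B = (⟨E²⟩ − ⟨E⟩²)/(kT)² = (14535 − 5246.7)/11236 = 0.827.

0.827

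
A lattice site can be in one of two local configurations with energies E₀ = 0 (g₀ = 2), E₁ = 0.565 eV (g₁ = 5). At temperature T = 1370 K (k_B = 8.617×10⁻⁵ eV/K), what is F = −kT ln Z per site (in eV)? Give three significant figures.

k_BT = 8.617×10⁻⁵ × 1370 K = 0.11805 eV.
Eᵢ/kT = 0, 4.7861.
Z = Σ gᵢe^(−Eᵢ/kT) = 2·e^(−0) + 5·e^(−4.7861) = 2.0000 + 0.041725 = 2.0417.
F = −kT ln Z = −0.11805 × ln(2.0417) = −0.11805 × 0.71378 = -0.0843 eV.

-0.0843 eV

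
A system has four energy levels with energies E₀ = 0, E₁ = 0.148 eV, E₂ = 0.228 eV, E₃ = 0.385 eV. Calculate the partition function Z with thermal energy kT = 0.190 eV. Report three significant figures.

Z = 1.89

Eᵢ/kT = 0, 0.77895, 1.2000, 2.0263.
Z = Σ e^(−Eᵢ/kT) = e^(−0) + e^(−0.77895) + e^(−1.2000) + e^(−2.0263) = 1.0000 + 0.45889 + 0.30119 + 0.13182 = 1.8919.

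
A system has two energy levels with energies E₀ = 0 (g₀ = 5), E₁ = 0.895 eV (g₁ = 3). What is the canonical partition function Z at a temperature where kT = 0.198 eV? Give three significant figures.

Eᵢ/kT = 0, 4.5202.
Z = Σ gᵢe^(−Eᵢ/kT) = 5·e^(−0) + 3·e^(−4.5202) = 5.0000 + 0.032661 = 5.0327.

Z = 5.03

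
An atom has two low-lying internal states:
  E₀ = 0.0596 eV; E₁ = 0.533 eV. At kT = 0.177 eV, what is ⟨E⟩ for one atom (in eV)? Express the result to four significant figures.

Eᵢ/kT = 0.336723, 3.01130.
Z = Σ e^(−Eᵢ/kT) = e^(−0.336723) + e^(−3.01130) = 0.714107 + 0.0492276 = 0.763335.
⟨E⟩ = Σ Eᵢ e^(−Eᵢ/kT) / Z = (0.0596·0.714107 + 0.533·0.0492276) / 0.763335 = 0.09013 eV.

0.09013 eV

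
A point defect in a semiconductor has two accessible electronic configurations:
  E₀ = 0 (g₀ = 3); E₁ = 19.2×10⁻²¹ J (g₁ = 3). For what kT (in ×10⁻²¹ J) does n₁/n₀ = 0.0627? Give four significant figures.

6.933 ×10⁻²¹ J

n₁/n₀ = (g₁/g₀) exp[−(E₁−E₀)/kT] = 0.0627.
⇒ (E₁−E₀)/kT = ln((3/3)/0.0627) = ln(15.9490) = 2.76940.
kT = 19.2 ×10⁻²¹ J / 2.76940 = 6.933 ×10⁻²¹ J.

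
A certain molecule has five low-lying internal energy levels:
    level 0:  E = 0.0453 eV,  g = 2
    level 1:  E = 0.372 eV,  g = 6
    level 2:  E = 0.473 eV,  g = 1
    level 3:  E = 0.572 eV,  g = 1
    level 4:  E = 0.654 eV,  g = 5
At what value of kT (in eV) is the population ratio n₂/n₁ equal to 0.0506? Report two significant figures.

0.085 eV

n₂/n₁ = (g₂/g₁) exp[−(E₂−E₁)/kT] = 0.0506.
⇒ (E₂−E₁)/kT = ln((1/6)/0.0506) = ln(3.294) = 1.192.
kT = 0.101 eV / 1.192 = 0.085 eV.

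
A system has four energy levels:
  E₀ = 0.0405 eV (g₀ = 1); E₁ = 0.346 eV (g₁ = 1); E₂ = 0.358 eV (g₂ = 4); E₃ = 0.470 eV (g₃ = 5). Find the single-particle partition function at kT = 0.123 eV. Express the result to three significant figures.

Eᵢ/kT = 0.32927, 2.8130, 2.9106, 3.8211.
Z = Σ gᵢe^(−Eᵢ/kT) = 1·e^(−0.32927) + 1·e^(−2.8130) + 4·e^(−2.9106) + 5·e^(−3.8211) = 0.71945 + 0.060025 + 0.21777 + 0.10952 = 1.1068.

Z = 1.11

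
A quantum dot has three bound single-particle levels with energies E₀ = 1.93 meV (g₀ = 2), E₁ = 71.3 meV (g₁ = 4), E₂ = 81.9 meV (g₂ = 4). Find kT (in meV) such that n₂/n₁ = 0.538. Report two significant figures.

17 meV

n₂/n₁ = (g₂/g₁) exp[−(E₂−E₁)/kT] = 0.538.
⇒ (E₂−E₁)/kT = ln((4/4)/0.538) = ln(1.859) = 0.6200.
kT = 10.6 meV / 0.6200 = 17 meV.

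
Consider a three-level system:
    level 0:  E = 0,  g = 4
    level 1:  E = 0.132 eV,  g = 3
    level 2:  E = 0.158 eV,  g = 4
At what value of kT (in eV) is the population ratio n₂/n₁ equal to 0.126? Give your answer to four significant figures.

n₂/n₁ = (g₂/g₁) exp[−(E₂−E₁)/kT] = 0.126.
⇒ (E₂−E₁)/kT = ln((4/3)/0.126) = ln(10.5820) = 2.35915.
kT = 0.026 eV / 2.35915 = 0.01102 eV.

0.01102 eV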